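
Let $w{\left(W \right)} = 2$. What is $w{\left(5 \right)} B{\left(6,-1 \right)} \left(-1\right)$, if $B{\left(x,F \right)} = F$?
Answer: $2$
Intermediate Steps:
$w{\left(5 \right)} B{\left(6,-1 \right)} \left(-1\right) = 2 \left(-1\right) \left(-1\right) = \left(-2\right) \left(-1\right) = 2$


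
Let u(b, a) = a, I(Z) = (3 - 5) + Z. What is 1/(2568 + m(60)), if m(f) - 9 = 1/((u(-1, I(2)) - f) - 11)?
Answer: 71/182966 ≈ 0.00038805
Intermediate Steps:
I(Z) = -2 + Z
m(f) = 9 + 1/(-11 - f) (m(f) = 9 + 1/(((-2 + 2) - f) - 11) = 9 + 1/((0 - f) - 11) = 9 + 1/(-f - 11) = 9 + 1/(-11 - f))
1/(2568 + m(60)) = 1/(2568 + (98 + 9*60)/(11 + 60)) = 1/(2568 + (98 + 540)/71) = 1/(2568 + (1/71)*638) = 1/(2568 + 638/71) = 1/(182966/71) = 71/182966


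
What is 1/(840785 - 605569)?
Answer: 1/235216 ≈ 4.2514e-6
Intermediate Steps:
1/(840785 - 605569) = 1/235216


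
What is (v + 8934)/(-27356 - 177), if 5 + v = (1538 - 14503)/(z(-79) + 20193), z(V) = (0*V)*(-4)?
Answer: -180290332/555973869 ≈ -0.32428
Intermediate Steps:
z(V) = 0 (z(V) = 0*(-4) = 0)
v = -113930/20193 (v = -5 + (1538 - 14503)/(0 + 20193) = -5 - 12965/20193 = -113930/20193 ≈ -5.6421)
(v + 8934)/(-27356 - 177) = (-113930/20193 + 8934)/(-27356 - 177) = (180290332/20193)/(-27533) = (180290332/20193)*(-1/27533) = -180290332/555973869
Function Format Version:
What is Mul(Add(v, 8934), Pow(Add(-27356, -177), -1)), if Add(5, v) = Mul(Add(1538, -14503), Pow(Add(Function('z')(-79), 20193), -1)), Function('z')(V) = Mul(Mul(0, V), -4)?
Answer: Rational(-180290332, 555973869) ≈ -0.32428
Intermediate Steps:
Function('z')(V) = 0 (Function('z')(V) = Mul(0, -4) = 0)
v = Rational(-113930, 20193) (v = Add(-5, Mul(Add(1538, -14503), Pow(Add(0, 20193), -1))) = Add(-5, Mul(-12965, Pow(20193, -1))) = Add(-5, Mul(-12965, Rational(1, 20193))) = Add(-5, Rational(-12965, 20193)) = Rational(-113930, 20193) ≈ -5.6421)
Mul(Add(v, 8934), Pow(Add(-27356, -177), -1)) = Mul(Add(Rational(-113930, 20193), 8934), Pow(Add(-27356, -177), -1)) = Mul(Rational(180290332, 20193), Pow(-27533, -1)) = Mul(Rational(180290332, 20193), Rational(-1, 27533)) = Rational(-180290332, 555973869)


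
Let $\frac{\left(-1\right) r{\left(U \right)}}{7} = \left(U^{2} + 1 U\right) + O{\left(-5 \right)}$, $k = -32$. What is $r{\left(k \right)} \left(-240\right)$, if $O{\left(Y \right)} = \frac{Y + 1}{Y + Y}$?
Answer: $1667232$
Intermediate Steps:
$O{\left(Y \right)} = \frac{1 + Y}{2 Y}$
$r{\left(U \right)} = - \frac{14}{5} - 7 U - 7 U^{2}$ ($r{\left(U \right)} = - 7 \left(\left(U^{2} + 1 U\right) + \frac{1 - 5}{2 \left(-5\right)}\right) = - 7 \left(\left(U^{2} + U\right) + \frac{1}{2} \left(- \frac{1}{5}\right) \left(-4\right)\right) = - 7 \left(\left(U + U^{2}\right) + \frac{2}{5}\right) = - 7 \left(\frac{2}{5} + U + U^{2}\right) = - \frac{14}{5} - 7 U - 7 U^{2}$)
$r{\left(k \right)} \left(-240\right) = \left(- \frac{14}{5} - -224 - 7 \left(-32\right)^{2}\right) \left(-240\right) = \left(- \frac{14}{5} + 224 - 7168\right) \left(-240\right) = \left(- \frac{34734}{5}\right) \left(-240\right) = 1667232$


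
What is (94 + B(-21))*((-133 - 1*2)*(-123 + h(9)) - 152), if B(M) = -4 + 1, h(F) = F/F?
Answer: 1484938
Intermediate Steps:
h(F) = 1
B(M) = -3
(94 + B(-21))*((-133 - 1*2)*(-123 + h(9)) - 152) = (94 - 3)*((-133 - 1*2)*(-123 + 1) - 152) = 91*((-133 - 2)*(-122) - 152) = 91*(-135*(-122) - 152) = 91*(16470 - 152) = 91*16318 = 1484938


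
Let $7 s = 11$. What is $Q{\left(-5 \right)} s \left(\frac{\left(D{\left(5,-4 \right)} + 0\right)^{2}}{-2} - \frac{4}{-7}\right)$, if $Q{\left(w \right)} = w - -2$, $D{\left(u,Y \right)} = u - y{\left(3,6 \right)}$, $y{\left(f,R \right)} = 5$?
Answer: $- \frac{132}{49} \approx -2.6939$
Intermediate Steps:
$s = \frac{11}{7}$ ($s = \frac{1}{7} \cdot 11 = \frac{11}{7} \approx 1.5714$)
$D{\left(u,Y \right)} = -5 + u$ ($D{\left(u,Y \right)} = u - 5 = -5 + u$)
$Q{\left(w \right)} = 2 + w$ ($Q{\left(w \right)} = w + 2 = 2 + w$)
$Q{\left(-5 \right)} s \left(\frac{\left(D{\left(5,-4 \right)} + 0\right)^{2}}{-2} - \frac{4}{-7}\right) = \left(2 - 5\right) \frac{11}{7} \left(\frac{\left(\left(-5 + 5\right) + 0\right)^{2}}{-2} - \frac{4}{-7}\right) = \left(-3\right) \frac{11}{7} \left(\left(0 + 0\right)^{2} \left(- \frac{1}{2}\right) - - \frac{4}{7}\right) = - \frac{33 \left(0^{2} \left(- \frac{1}{2}\right) + \frac{4}{7}\right)}{7} = - \frac{33 \left(0 \left(- \frac{1}{2}\right) + \frac{4}{7}\right)}{7} = - \frac{33 \left(0 + \frac{4}{7}\right)}{7} = \left(- \frac{33}{7}\right) \frac{4}{7} = - \frac{132}{49}$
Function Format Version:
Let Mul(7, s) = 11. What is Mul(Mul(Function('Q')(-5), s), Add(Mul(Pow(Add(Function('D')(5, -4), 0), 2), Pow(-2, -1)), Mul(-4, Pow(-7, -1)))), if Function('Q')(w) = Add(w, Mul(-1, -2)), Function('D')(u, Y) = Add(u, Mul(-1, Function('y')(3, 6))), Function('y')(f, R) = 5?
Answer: Rational(-132, 49) ≈ -2.6939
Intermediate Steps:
s = Rational(11, 7) (s = Mul(Rational(1, 7), 11) = Rational(11, 7) ≈ 1.5714)
Function('D')(u, Y) = Add(-5, u) (Function('D')(u, Y) = Add(u, Mul(-1, 5)) = Add(u, -5) = Add(-5, u))
Function('Q')(w) = Add(2, w) (Function('Q')(w) = Add(w, 2) = Add(2, w))
Mul(Mul(Function('Q')(-5), s), Add(Mul(Pow(Add(Function('D')(5, -4), 0), 2), Pow(-2, -1)), Mul(-4, Pow(-7, -1)))) = Mul(Mul(Add(2, -5), Rational(11, 7)), Add(Mul(Pow(Add(Add(-5, 5), 0), 2), Pow(-2, -1)), Mul(-4, Pow(-7, -1)))) = Mul(Mul(-3, Rational(11, 7)), Add(Mul(Pow(Add(0, 0), 2), Rational(-1, 2)), Mul(-4, Rational(-1, 7)))) = Mul(Rational(-33, 7), Add(Mul(Pow(0, 2), Rational(-1, 2)), Rational(4, 7))) = Mul(Rational(-33, 7), Add(Mul(0, Rational(-1, 2)), Rational(4, 7))) = Mul(Rational(-33, 7), Add(0, Rational(4, 7))) = Mul(Rational(-33, 7), Rational(4, 7)) = Rational(-132, 49)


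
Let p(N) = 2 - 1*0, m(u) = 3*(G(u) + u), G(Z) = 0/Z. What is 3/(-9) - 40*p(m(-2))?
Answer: -241/3 ≈ -80.333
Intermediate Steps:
G(Z) = 0
m(u) = 3*u (m(u) = 3*(0 + u) = 3*u)
p(N) = 2 (p(N) = 2 + 0 = 2)
3/(-9) - 40*p(m(-2)) = 3/(-9) - 40*2 = 3*(-⅑) - 80 = -⅓ - 80 = -241/3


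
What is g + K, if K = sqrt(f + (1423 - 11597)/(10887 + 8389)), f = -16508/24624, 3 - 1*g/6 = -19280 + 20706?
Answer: -8538 + I*sqrt(3254608902239)/1648098 ≈ -8538.0 + 1.0946*I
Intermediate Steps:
g = -8538 (g = 18 - 6*(-19280 + 20706) = 18 - 6*1426 = 18 - 8556 = -8538)
f = -4127/6156 (f = -16508*1/24624 = -4127/6156 ≈ -0.67040)
K = I*sqrt(3254608902239)/1648098 (K = sqrt(-4127/6156 + (1423 - 11597)/(10887 + 8389)) = sqrt(-4127/6156 - 10174/19276) = sqrt(-4127/6156 - 10174*1/19276) = sqrt(-4127/6156 - 5087/9638) = sqrt(-35545799/29665764) = I*sqrt(3254608902239)/1648098 ≈ 1.0946*I)
g + K = -8538 + I*sqrt(3254608902239)/1648098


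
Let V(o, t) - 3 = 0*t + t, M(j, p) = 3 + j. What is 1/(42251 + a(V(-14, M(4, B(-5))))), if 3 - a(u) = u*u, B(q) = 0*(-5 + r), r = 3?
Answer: 1/42154 ≈ 2.3723e-5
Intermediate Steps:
B(q) = 0 (B(q) = 0*(-5 + 3) = 0*(-2) = 0)
V(o, t) = 3 + t (V(o, t) = 3 + (0*t + t) = 3 + (0 + t) = 3 + t)
a(u) = 3 - u² (a(u) = 3 - u*u = 3 - u²)
1/(42251 + a(V(-14, M(4, B(-5))))) = 1/(42251 + (3 - (3 + (3 + 4))²)) = 1/(42251 + (3 - (3 + 7)²)) = 1/(42251 + (3 - 1*10²)) = 1/(42251 + (3 - 1*100)) = 1/(42251 + (3 - 100)) = 1/(42251 - 97) = 1/42154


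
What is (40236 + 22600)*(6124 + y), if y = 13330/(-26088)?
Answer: 1254753091819/3261 ≈ 3.8478e+8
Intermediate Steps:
y = -6665/13044 (y = 13330*(-1/26088) = -6665/13044 ≈ -0.51096)
(40236 + 22600)*(6124 + y) = (40236 + 22600)*(6124 - 6665/13044) = 62836*(79874791/13044) = 1254753091819/3261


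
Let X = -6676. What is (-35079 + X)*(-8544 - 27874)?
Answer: 1520633590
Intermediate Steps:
(-35079 + X)*(-8544 - 27874) = (-35079 - 6676)*(-8544 - 27874) = -41755*(-36418) = 1520633590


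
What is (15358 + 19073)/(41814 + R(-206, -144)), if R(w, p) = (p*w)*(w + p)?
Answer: -11477/3446862 ≈ -0.0033297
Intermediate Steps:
R(w, p) = p*w*(p + w) (R(w, p) = (p*w)*(p + w) = p*w*(p + w))
(15358 + 19073)/(41814 + R(-206, -144)) = (15358 + 19073)/(41814 - 144*(-206)*(-144 - 206)) = 34431/(41814 - 144*(-206)*(-350)) = 34431/(41814 - 10382400) = 34431/(-10340586) = 34431*(-1/10340586) = -11477/3446862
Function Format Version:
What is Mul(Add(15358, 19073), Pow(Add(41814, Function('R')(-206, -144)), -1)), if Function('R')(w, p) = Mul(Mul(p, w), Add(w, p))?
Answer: Rational(-11477, 3446862) ≈ -0.0033297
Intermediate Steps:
Function('R')(w, p) = Mul(p, w, Add(p, w)) (Function('R')(w, p) = Mul(Mul(p, w), Add(p, w)) = Mul(p, w, Add(p, w)))
Mul(Add(15358, 19073), Pow(Add(41814, Function('R')(-206, -144)), -1)) = Mul(Add(15358, 19073), Pow(Add(41814, Mul(-144, -206, Add(-144, -206))), -1)) = Mul(34431, Pow(Add(41814, Mul(-144, -206, -350)), -1)) = Mul(34431, Pow(Add(41814, -10382400), -1)) = Mul(34431, Pow(-10340586, -1)) = Mul(34431, Rational(-1, 10340586)) = Rational(-11477, 3446862)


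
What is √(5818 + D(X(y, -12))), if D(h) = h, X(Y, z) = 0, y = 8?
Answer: √5818 ≈ 76.276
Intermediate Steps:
√(5818 + D(X(y, -12))) = √(5818 + 0) = √5818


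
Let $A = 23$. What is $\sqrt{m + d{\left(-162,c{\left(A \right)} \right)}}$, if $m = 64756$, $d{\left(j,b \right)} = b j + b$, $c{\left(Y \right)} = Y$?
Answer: $\sqrt{61053} \approx 247.09$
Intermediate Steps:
$d{\left(j,b \right)} = b + b j$
$\sqrt{m + d{\left(-162,c{\left(A \right)} \right)}} = \sqrt{64756 + 23 \left(1 - 162\right)} = \sqrt{64756 + 23 \left(-161\right)} = \sqrt{64756 - 3703} = \sqrt{61053}$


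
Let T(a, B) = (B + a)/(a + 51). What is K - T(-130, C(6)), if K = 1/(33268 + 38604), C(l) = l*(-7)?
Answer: -12361905/5677888 ≈ -2.1772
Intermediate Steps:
C(l) = -7*l
K = 1/71872 ≈ 1.3914e-5
T(a, B) = (B + a)/(51 + a)
K - T(-130, C(6)) = 1/71872 - (-7*6 - 130)/(51 - 130) = 1/71872 - (-42 - 130)/(-79) = 1/71872 - (-1)*(-172)/79 = 1/71872 - 1*172/79 = 1/71872 - 172/79 = -12361905/5677888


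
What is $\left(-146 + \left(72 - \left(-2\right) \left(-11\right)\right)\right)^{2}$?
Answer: $9216$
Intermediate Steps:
$\left(-146 + \left(72 - \left(-2\right) \left(-11\right)\right)\right)^{2} = \left(-146 + \left(72 - 22\right)\right)^{2} = \left(-146 + 50\right)^{2} = \left(-96\right)^{2} = 9216$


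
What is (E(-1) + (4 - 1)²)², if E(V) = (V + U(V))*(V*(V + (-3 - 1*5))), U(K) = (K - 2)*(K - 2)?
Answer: 6561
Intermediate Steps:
U(K) = (-2 + K)² (U(K) = (-2 + K)*(-2 + K) = (-2 + K)²)
E(V) = V*(-8 + V)*(V + (-2 + V)²) (E(V) = (V + (-2 + V)²)*(V*(V + (-3 - 1*5))) = (V + (-2 + V)²)*(V*(V + (-3 - 5))) = (V + (-2 + V)²)*(V*(V - 8)) = (V + (-2 + V)²)*(V*(-8 + V)) = V*(-8 + V)*(V + (-2 + V)²))
(E(-1) + (4 - 1)²)² = (-(-32 + (-1)³ - 11*(-1)² + 28*(-1)) + (4 - 1)²)² = (-(-32 - 1 - 11*1 - 28) + 3²)² = (-(-32 - 1 - 11 - 28) + 9)² = (-1*(-72) + 9)² = (72 + 9)² = 81² = 6561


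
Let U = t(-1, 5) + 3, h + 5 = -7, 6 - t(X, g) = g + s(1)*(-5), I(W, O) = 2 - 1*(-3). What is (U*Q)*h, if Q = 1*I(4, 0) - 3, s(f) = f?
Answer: -216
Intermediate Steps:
I(W, O) = 5 (I(W, O) = 2 + 3 = 5)
t(X, g) = 11 - g (t(X, g) = 6 - (g + 1*(-5)) = 6 - (g - 5) = 6 - (-5 + g) = 6 + (5 - g) = 11 - g)
h = -12 (h = -5 - 7 = -12)
Q = 2 (Q = 1*5 - 3 = 5 - 3 = 2)
U = 9 (U = (11 - 1*5) + 3 = (11 - 5) + 3 = 6 + 3 = 9)
(U*Q)*h = (9*2)*(-12) = 18*(-12) = -216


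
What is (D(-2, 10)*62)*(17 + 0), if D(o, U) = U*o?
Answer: -21080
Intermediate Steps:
(D(-2, 10)*62)*(17 + 0) = ((10*(-2))*62)*(17 + 0) = -20*62*17 = -1240*17 = -21080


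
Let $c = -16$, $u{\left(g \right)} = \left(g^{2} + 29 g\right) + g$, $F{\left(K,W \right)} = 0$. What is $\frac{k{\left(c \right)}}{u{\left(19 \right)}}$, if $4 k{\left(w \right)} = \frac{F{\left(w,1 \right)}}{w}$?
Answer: $0$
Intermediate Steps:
$u{\left(g \right)} = g^{2} + 30 g$
$k{\left(w \right)} = 0$ ($k{\left(w \right)} = \frac{0 \frac{1}{w}}{4} = \frac{1}{4} \cdot 0 = 0$)
$\frac{k{\left(c \right)}}{u{\left(19 \right)}} = \frac{0}{19 \left(30 + 19\right)} = \frac{0}{19 \cdot 49} = \frac{0}{931} = 0 \cdot \frac{1}{931} = 0$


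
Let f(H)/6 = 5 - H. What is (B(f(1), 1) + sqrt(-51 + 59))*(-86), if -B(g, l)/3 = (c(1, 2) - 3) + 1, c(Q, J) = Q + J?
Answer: 258 - 172*sqrt(2) ≈ 14.755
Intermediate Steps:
f(H) = 30 - 6*H (f(H) = 6*(5 - H) = 30 - 6*H)
c(Q, J) = J + Q
B(g, l) = -3 (B(g, l) = -3*(((2 + 1) - 3) + 1) = -3*((3 - 3) + 1) = -3*(0 + 1) = -3*1 = -3)
(B(f(1), 1) + sqrt(-51 + 59))*(-86) = (-3 + sqrt(-51 + 59))*(-86) = (-3 + sqrt(8))*(-86) = (-3 + 2*sqrt(2))*(-86) = 258 - 172*sqrt(2)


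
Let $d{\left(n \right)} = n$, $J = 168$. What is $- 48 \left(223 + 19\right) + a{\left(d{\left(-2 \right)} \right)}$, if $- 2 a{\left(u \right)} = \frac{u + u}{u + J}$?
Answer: $- \frac{964127}{83} \approx -11616.0$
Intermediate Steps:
$a{\left(u \right)} = - \frac{u}{168 + u}$ ($a{\left(u \right)} = - \frac{\left(u + u\right) \frac{1}{u + 168}}{2} = - \frac{2 u \frac{1}{168 + u}}{2} = - \frac{u}{168 + u}$)
$- 48 \left(223 + 19\right) + a{\left(d{\left(-2 \right)} \right)} = - 48 \left(223 + 19\right) - - \frac{2}{168 - 2} = \left(-48\right) 242 - - \frac{2}{166} = -11616 - \left(-2\right) \frac{1}{166} = -11616 + \frac{1}{83} = - \frac{964127}{83}$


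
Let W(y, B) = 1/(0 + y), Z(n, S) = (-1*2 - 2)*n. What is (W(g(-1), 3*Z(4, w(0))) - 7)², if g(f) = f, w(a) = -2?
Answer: 64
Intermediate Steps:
Z(n, S) = -4*n (Z(n, S) = (-2 - 2)*n = -4*n)
W(y, B) = 1/y
(W(g(-1), 3*Z(4, w(0))) - 7)² = (1/(-1) - 7)² = (-1 - 7)² = (-8)² = 64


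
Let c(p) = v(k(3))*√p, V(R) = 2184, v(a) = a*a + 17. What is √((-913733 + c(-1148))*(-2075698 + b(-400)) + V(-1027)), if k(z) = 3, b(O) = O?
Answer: √(1896999256018 - 107957096*I*√287) ≈ 1.3773e+6 - 664.0*I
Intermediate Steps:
v(a) = 17 + a² (v(a) = a² + 17 = 17 + a²)
c(p) = 26*√p (c(p) = (17 + 3²)*√p = (17 + 9)*√p = 26*√p)
√((-913733 + c(-1148))*(-2075698 + b(-400)) + V(-1027)) = √((-913733 + 26*√(-1148))*(-2075698 - 400) + 2184) = √((-913733 + 26*(2*I*√287))*(-2076098) + 2184) = √((-913733 + 52*I*√287)*(-2076098) + 2184) = √((1896999253834 - 107957096*I*√287) + 2184) = √(1896999256018 - 107957096*I*√287)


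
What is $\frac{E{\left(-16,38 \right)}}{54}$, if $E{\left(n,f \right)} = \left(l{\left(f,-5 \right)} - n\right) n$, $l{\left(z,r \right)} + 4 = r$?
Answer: $- \frac{56}{27} \approx -2.0741$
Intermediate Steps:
$l{\left(z,r \right)} = -4 + r$
$E{\left(n,f \right)} = n \left(-9 - n\right)$ ($E{\left(n,f \right)} = \left(\left(-4 - 5\right) - n\right) n = \left(-9 - n\right) n = n \left(-9 - n\right)$)
$\frac{E{\left(-16,38 \right)}}{54} = \frac{\left(-1\right) \left(-16\right) \left(9 - 16\right)}{54} = \frac{\left(-1\right) \left(-16\right) \left(-7\right)}{54} = \frac{1}{54} \left(-112\right) = - \frac{56}{27}$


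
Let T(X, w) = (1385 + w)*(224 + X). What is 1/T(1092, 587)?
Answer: 1/2595152 ≈ 3.8533e-7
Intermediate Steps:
T(X, w) = (224 + X)*(1385 + w)
1/T(1092, 587) = 1/(310240 + 224*587 + 1385*1092 + 1092*587) = 1/(310240 + 131488 + 1512420 + 641004) = 1/2595152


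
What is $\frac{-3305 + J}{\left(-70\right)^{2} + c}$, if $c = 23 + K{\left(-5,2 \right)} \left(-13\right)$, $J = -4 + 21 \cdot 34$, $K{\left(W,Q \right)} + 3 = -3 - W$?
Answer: $- \frac{2595}{4936} \approx -0.52573$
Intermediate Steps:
$K{\left(W,Q \right)} = -6 - W$ ($K{\left(W,Q \right)} = -3 - \left(3 + W\right) = -6 - W$)
$J = 710$ ($J = -4 + 714 = 710$)
$c = 36$ ($c = 23 + \left(-6 - -5\right) \left(-13\right) = 23 + \left(-6 + 5\right) \left(-13\right) = 23 - -13 = 23 + 13 = 36$)
$\frac{-3305 + J}{\left(-70\right)^{2} + c} = \frac{-3305 + 710}{\left(-70\right)^{2} + 36} = - \frac{2595}{4900 + 36} = - \frac{2595}{4936}$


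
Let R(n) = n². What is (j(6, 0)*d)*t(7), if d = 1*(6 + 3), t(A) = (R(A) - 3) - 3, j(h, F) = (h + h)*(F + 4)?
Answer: 18576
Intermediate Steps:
j(h, F) = 2*h*(4 + F) (j(h, F) = (2*h)*(4 + F) = 2*h*(4 + F))
t(A) = -6 + A² (t(A) = (A² - 3) - 3 = (-3 + A²) - 3 = -6 + A²)
d = 9 (d = 1*9 = 9)
(j(6, 0)*d)*t(7) = ((2*6*(4 + 0))*9)*(-6 + 7²) = ((2*6*4)*9)*(-6 + 49) = (48*9)*43 = 432*43 = 18576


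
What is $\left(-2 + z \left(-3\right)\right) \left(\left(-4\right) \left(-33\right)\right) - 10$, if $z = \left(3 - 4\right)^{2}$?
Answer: $-670$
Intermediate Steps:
$z = 1$ ($z = \left(-1\right)^{2} = 1$)
$\left(-2 + z \left(-3\right)\right) \left(\left(-4\right) \left(-33\right)\right) - 10 = \left(-2 + 1 \left(-3\right)\right) \left(\left(-4\right) \left(-33\right)\right) - 10 = \left(-2 - 3\right) 132 - 10 = \left(-5\right) 132 - 10 = -660 - 10 = -670$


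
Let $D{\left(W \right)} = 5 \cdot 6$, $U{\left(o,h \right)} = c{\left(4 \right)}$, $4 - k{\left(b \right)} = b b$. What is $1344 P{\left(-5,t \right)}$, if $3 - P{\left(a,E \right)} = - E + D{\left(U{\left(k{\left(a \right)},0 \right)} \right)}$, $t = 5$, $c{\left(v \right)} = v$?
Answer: $-29568$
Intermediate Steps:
$k{\left(b \right)} = 4 - b^{2}$ ($k{\left(b \right)} = 4 - b b = 4 - b^{2}$)
$U{\left(o,h \right)} = 4$
$D{\left(W \right)} = 30$
$P{\left(a,E \right)} = -27 + E$ ($P{\left(a,E \right)} = 3 - \left(- E + 30\right) = 3 - \left(30 - E\right) = 3 + \left(-30 + E\right) = -27 + E$)
$1344 P{\left(-5,t \right)} = 1344 \left(-27 + 5\right) = 1344 \left(-22\right) = -29568$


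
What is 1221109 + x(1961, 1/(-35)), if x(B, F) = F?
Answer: 42738814/35 ≈ 1.2211e+6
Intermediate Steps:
1221109 + x(1961, 1/(-35)) = 1221109 + 1/(-35) = 1221109 - 1/35 = 42738814/35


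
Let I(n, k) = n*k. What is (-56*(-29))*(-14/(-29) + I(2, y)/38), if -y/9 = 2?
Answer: -14336/19 ≈ -754.53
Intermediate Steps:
y = -18 (y = -9*2 = -18)
I(n, k) = k*n
(-56*(-29))*(-14/(-29) + I(2, y)/38) = (-56*(-29))*(-14/(-29) - 18*2/38) = 1624*(-14*(-1/29) - 36*1/38) = 1624*(14/29 - 18/19) = 1624*(-256/551) = -14336/19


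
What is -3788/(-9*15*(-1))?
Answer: -3788/135 ≈ -28.059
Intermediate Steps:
-3788/(-9*15*(-1)) = -3788/((-135*(-1))) = -3788/135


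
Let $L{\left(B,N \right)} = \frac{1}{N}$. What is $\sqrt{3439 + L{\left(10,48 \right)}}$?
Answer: $\frac{\sqrt{495219}}{12} \approx 58.643$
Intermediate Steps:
$\sqrt{3439 + L{\left(10,48 \right)}} = \sqrt{3439 + \frac{1}{48}} = \sqrt{\frac{165073}{48}} = \frac{\sqrt{495219}}{12}$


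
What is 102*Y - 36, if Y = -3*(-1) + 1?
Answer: 372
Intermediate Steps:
Y = 4 (Y = 3 + 1 = 4)
102*Y - 36 = 102*4 - 36 = 408 - 36 = 372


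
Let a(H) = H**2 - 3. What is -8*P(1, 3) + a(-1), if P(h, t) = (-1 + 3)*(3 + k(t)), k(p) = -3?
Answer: -2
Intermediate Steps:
a(H) = -3 + H**2
P(h, t) = 0 (P(h, t) = (-1 + 3)*(3 - 3) = 2*0 = 0)
-8*P(1, 3) + a(-1) = -8*0 + (-3 + (-1)**2) = 0 + (-3 + 1) = 0 - 2 = -2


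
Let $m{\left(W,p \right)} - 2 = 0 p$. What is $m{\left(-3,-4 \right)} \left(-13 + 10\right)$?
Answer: $-6$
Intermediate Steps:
$m{\left(W,p \right)} = 2$ ($m{\left(W,p \right)} = 2 + 0 p = 2 + 0 = 2$)
$m{\left(-3,-4 \right)} \left(-13 + 10\right) = 2 \left(-13 + 10\right) = 2 \left(-3\right) = -6$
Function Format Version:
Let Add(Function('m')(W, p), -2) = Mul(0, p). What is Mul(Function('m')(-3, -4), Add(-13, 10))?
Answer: -6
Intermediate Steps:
Function('m')(W, p) = 2 (Function('m')(W, p) = Add(2, Mul(0, p)) = Add(2, 0) = 2)
Mul(Function('m')(-3, -4), Add(-13, 10)) = Mul(2, Add(-13, 10)) = Mul(2, -3) = -6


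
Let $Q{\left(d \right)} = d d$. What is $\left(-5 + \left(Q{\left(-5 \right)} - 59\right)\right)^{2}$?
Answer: $1521$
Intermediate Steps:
$Q{\left(d \right)} = d^{2}$
$\left(-5 + \left(Q{\left(-5 \right)} - 59\right)\right)^{2} = \left(-5 + \left(\left(-5\right)^{2} - 59\right)\right)^{2} = \left(-5 + \left(25 - 59\right)\right)^{2} = \left(-5 - 34\right)^{2} = \left(-39\right)^{2} = 1521$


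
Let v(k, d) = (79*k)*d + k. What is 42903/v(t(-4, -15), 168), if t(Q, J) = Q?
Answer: -42903/53092 ≈ -0.80809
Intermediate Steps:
v(k, d) = k + 79*d*k (v(k, d) = 79*d*k + k = k + 79*d*k)
42903/v(t(-4, -15), 168) = 42903/((-4*(1 + 79*168))) = 42903/((-4*(1 + 13272))) = 42903/((-4*13273)) = 42903/(-53092) = 42903*(-1/53092) = -42903/53092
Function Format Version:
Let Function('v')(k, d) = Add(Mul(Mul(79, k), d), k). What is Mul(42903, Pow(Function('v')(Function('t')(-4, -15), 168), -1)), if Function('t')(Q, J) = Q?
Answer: Rational(-42903, 53092) ≈ -0.80809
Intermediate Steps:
Function('v')(k, d) = Add(k, Mul(79, d, k)) (Function('v')(k, d) = Add(Mul(79, d, k), k) = Add(k, Mul(79, d, k)))
Mul(42903, Pow(Function('v')(Function('t')(-4, -15), 168), -1)) = Mul(42903, Pow(Mul(-4, Add(1, Mul(79, 168))), -1)) = Mul(42903, Pow(Mul(-4, Add(1, 13272)), -1)) = Mul(42903, Pow(Mul(-4, 13273), -1)) = Mul(42903, Pow(-53092, -1)) = Mul(42903, Rational(-1, 53092)) = Rational(-42903, 53092)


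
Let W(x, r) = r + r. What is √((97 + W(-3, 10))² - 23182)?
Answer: I*√9493 ≈ 97.432*I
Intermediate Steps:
W(x, r) = 2*r
√((97 + W(-3, 10))² - 23182) = √((97 + 2*10)² - 23182) = √((97 + 20)² - 23182) = √(117² - 23182) = √(13689 - 23182) = √(-9493) = I*√9493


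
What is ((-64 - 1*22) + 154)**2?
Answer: 4624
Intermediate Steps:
((-64 - 1*22) + 154)**2 = ((-64 - 22) + 154)**2 = (-86 + 154)**2 = 68**2 = 4624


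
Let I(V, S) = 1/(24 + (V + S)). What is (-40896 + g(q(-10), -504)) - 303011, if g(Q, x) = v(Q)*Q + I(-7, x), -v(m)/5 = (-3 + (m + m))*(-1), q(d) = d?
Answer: -166922660/487 ≈ -3.4276e+5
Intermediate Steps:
v(m) = -15 + 10*m (v(m) = -5*(-3 + (m + m))*(-1) = -5*(-3 + 2*m)*(-1) = -5*(3 - 2*m) = -15 + 10*m)
I(V, S) = 1/(24 + S + V) (I(V, S) = 1/(24 + (S + V)) = 1/(24 + S + V))
g(Q, x) = 1/(17 + x) + Q*(-15 + 10*Q) (g(Q, x) = (-15 + 10*Q)*Q + 1/(24 + x - 7) = Q*(-15 + 10*Q) + 1/(17 + x) = 1/(17 + x) + Q*(-15 + 10*Q))
(-40896 + g(q(-10), -504)) - 303011 = (-40896 + (1 + 5*(-10)*(-3 + 2*(-10))*(17 - 504))/(17 - 504)) - 303011 = (-40896 + (1 + 5*(-10)*(-3 - 20)*(-487))/(-487)) - 303011 = (-40896 - (1 + 5*(-10)*(-23)*(-487))/487) - 303011 = (-40896 - (1 - 560050)/487) - 303011 = (-40896 - 1/487*(-560049)) - 303011 = (-40896 + 560049/487) - 303011 = -19356303/487 - 303011 = -166922660/487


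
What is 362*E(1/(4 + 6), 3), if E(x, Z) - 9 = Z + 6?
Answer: 6516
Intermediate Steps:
E(x, Z) = 15 + Z (E(x, Z) = 9 + (Z + 6) = 9 + (6 + Z) = 15 + Z)
362*E(1/(4 + 6), 3) = 362*(15 + 3) = 362*18 = 6516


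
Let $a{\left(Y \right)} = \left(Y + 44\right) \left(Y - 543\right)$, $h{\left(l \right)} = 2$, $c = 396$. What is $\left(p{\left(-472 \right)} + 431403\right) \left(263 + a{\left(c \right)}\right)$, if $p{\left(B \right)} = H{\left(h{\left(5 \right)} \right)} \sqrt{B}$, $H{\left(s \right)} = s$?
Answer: $-27789687051 - 257668 i \sqrt{118} \approx -2.779 \cdot 10^{10} - 2.799 \cdot 10^{6} i$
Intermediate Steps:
$a{\left(Y \right)} = \left(-543 + Y\right) \left(44 + Y\right)$ ($a{\left(Y \right)} = \left(44 + Y\right) \left(-543 + Y\right) = \left(-543 + Y\right) \left(44 + Y\right)$)
$p{\left(B \right)} = 2 \sqrt{B}$
$\left(p{\left(-472 \right)} + 431403\right) \left(263 + a{\left(c \right)}\right) = \left(2 \sqrt{-472} + 431403\right) \left(263 - \left(221496 - 156816\right)\right) = \left(2 \cdot 2 i \sqrt{118} + 431403\right) \left(263 - 64680\right) = \left(4 i \sqrt{118} + 431403\right) \left(263 - 64680\right) = \left(431403 + 4 i \sqrt{118}\right) \left(-64417\right) = -27789687051 - 257668 i \sqrt{118}$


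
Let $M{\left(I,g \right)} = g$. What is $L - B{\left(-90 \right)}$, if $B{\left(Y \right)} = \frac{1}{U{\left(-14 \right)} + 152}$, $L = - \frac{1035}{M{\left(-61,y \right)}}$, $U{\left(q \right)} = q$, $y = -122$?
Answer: $\frac{35677}{4209} \approx 8.4764$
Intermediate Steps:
$L = \frac{1035}{122}$ ($L = - \frac{1035}{-122} = \left(-1035\right) \left(- \frac{1}{122}\right) = \frac{1035}{122} \approx 8.4836$)
$B{\left(Y \right)} = \frac{1}{138}$ ($B{\left(Y \right)} = \frac{1}{-14 + 152} = \frac{1}{138}$)
$L - B{\left(-90 \right)} = \frac{1035}{122} - \frac{1}{138} = \frac{35677}{4209}$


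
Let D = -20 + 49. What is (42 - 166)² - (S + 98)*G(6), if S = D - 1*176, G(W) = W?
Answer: 15670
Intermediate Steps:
D = 29
S = -147 (S = 29 - 1*176 = 29 - 176 = -147)
(42 - 166)² - (S + 98)*G(6) = (42 - 166)² - (-147 + 98)*6 = (-124)² - (-49)*6 = 15376 - 1*(-294) = 15376 + 294 = 15670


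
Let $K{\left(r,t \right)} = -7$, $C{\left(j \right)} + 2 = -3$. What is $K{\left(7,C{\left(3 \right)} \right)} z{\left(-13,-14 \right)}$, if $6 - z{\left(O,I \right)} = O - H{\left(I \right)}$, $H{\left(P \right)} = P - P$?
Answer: $-133$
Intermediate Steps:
$H{\left(P \right)} = 0$
$z{\left(O,I \right)} = 6 - O$ ($z{\left(O,I \right)} = 6 - \left(O - 0\right) = 6 - \left(O + 0\right) = 6 - O$)
$C{\left(j \right)} = -5$ ($C{\left(j \right)} = -2 - 3 = -5$)
$K{\left(7,C{\left(3 \right)} \right)} z{\left(-13,-14 \right)} = - 7 \left(6 - -13\right) = - 7 \left(6 + 13\right) = \left(-7\right) 19 = -133$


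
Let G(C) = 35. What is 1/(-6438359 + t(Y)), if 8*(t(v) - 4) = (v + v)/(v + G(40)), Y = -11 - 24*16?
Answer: -288/1854246161 ≈ -1.5532e-7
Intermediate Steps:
Y = -395 (Y = -11 - 384 = -395)
t(v) = 4 + v/(4*(35 + v)) (t(v) = 4 + ((v + v)/(v + 35))/8 = 4 + ((2*v)/(35 + v))/8 = 4 + (2*v/(35 + v))/8 = 4 + v/(4*(35 + v)))
1/(-6438359 + t(Y)) = 1/(-6438359 + (560 + 17*(-395))/(4*(35 - 395))) = 1/(-6438359 + (¼)*(560 - 6715)/(-360)) = 1/(-6438359 + (¼)*(-1/360)*(-6155)) = 1/(-6438359 + 1231/288) = 1/(-1854246161/288) = -288/1854246161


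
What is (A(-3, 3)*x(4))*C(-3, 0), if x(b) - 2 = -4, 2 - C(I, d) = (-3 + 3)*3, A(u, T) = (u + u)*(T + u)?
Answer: 0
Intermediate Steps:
A(u, T) = 2*u*(T + u) (A(u, T) = (2*u)*(T + u) = 2*u*(T + u))
C(I, d) = 2 (C(I, d) = 2 - (-3 + 3)*3 = 2 - 0*3 = 2 - 1*0 = 2 + 0 = 2)
x(b) = -2 (x(b) = 2 - 4 = -2)
(A(-3, 3)*x(4))*C(-3, 0) = ((2*(-3)*(3 - 3))*(-2))*2 = ((2*(-3)*0)*(-2))*2 = (0*(-2))*2 = 0*2 = 0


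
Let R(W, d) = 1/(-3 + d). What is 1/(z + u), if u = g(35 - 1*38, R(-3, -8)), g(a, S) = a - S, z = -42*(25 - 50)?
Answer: 11/11518 ≈ 0.00095503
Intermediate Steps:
z = 1050 (z = -42*(-25) = 1050)
u = -32/11 (u = (35 - 1*38) - 1/(-3 - 8) = (35 - 38) - 1/(-11) = -3 - 1*(-1/11) = -3 + 1/11 = -32/11 ≈ -2.9091)
1/(z + u) = 1/(1050 - 32/11) = 1/(11518/11) = 11/11518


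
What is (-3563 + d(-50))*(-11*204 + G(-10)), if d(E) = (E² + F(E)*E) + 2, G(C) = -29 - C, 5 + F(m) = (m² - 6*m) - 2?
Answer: 318428993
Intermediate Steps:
F(m) = -7 + m² - 6*m (F(m) = -5 + ((m² - 6*m) - 2) = -5 + (-2 + m² - 6*m) = -7 + m² - 6*m)
d(E) = 2 + E² + E*(-7 + E² - 6*E) (d(E) = (E² + (-7 + E² - 6*E)*E) + 2 = (E² + E*(-7 + E² - 6*E)) + 2 = 2 + E² + E*(-7 + E² - 6*E))
(-3563 + d(-50))*(-11*204 + G(-10)) = (-3563 + (2 + (-50)³ - 7*(-50) - 5*(-50)²))*(-11*204 + (-29 - 1*(-10))) = (-3563 + (2 - 125000 + 350 - 5*2500))*(-2244 + (-29 + 10)) = (-3563 + (2 - 125000 + 350 - 12500))*(-2244 - 19) = (-3563 - 137148)*(-2263) = -140711*(-2263) = 318428993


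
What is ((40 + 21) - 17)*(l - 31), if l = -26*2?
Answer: -3652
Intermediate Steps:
l = -52
((40 + 21) - 17)*(l - 31) = ((40 + 21) - 17)*(-52 - 31) = (61 - 17)*(-83) = 44*(-83) = -3652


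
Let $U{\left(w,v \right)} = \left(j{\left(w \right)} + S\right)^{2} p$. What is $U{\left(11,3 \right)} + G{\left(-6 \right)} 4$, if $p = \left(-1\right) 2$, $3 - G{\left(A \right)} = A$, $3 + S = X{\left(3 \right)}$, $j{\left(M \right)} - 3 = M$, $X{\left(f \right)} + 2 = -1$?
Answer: $-92$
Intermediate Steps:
$X{\left(f \right)} = -3$ ($X{\left(f \right)} = -2 - 1 = -3$)
$j{\left(M \right)} = 3 + M$
$S = -6$ ($S = -3 - 3 = -6$)
$G{\left(A \right)} = 3 - A$
$p = -2$
$U{\left(w,v \right)} = - 2 \left(-3 + w\right)^{2}$ ($U{\left(w,v \right)} = \left(\left(3 + w\right) - 6\right)^{2} \left(-2\right) = \left(-3 + w\right)^{2} \left(-2\right) = - 2 \left(-3 + w\right)^{2}$)
$U{\left(11,3 \right)} + G{\left(-6 \right)} 4 = - 2 \left(-3 + 11\right)^{2} + \left(3 - -6\right) 4 = - 2 \cdot 8^{2} + \left(3 + 6\right) 4 = \left(-2\right) 64 + 9 \cdot 4 = -128 + 36 = -92$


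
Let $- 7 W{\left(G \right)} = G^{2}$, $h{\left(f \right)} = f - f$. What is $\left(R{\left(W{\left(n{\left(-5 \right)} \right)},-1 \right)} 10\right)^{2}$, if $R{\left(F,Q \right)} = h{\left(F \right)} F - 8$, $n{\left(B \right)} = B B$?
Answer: $6400$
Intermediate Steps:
$h{\left(f \right)} = 0$
$n{\left(B \right)} = B^{2}$
$W{\left(G \right)} = - \frac{G^{2}}{7}$
$R{\left(F,Q \right)} = -8$ ($R{\left(F,Q \right)} = 0 F - 8 = 0 - 8 = -8$)
$\left(R{\left(W{\left(n{\left(-5 \right)} \right)},-1 \right)} 10\right)^{2} = \left(\left(-8\right) 10\right)^{2} = \left(-80\right)^{2} = 6400$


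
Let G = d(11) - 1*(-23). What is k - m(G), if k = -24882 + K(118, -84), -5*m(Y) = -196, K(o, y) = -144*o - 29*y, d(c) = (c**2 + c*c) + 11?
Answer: -197386/5 ≈ -39477.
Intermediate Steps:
d(c) = 11 + 2*c**2 (d(c) = (c**2 + c**2) + 11 = 2*c**2 + 11 = 11 + 2*c**2)
G = 276 (G = (11 + 2*11**2) - 1*(-23) = (11 + 2*121) + 23 = (11 + 242) + 23 = 253 + 23 = 276)
m(Y) = 196/5 (m(Y) = -1/5*(-196) = 196/5)
k = -39438 (k = -24882 + (-144*118 - 29*(-84)) = -24882 + (-16992 + 2436) = -24882 - 14556 = -39438)
k - m(G) = -39438 - 1*196/5 = -39438 - 196/5 = -197386/5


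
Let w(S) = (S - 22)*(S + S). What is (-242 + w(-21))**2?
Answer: 2446096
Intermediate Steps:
w(S) = 2*S*(-22 + S) (w(S) = (-22 + S)*(2*S) = 2*S*(-22 + S))
(-242 + w(-21))**2 = (-242 + 2*(-21)*(-22 - 21))**2 = (-242 + 2*(-21)*(-43))**2 = (-242 + 1806)**2 = 1564**2 = 2446096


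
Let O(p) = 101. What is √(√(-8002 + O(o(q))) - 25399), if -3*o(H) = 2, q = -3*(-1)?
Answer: √(-25399 + I*√7901) ≈ 0.2789 + 159.37*I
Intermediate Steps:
q = 3
o(H) = -⅔ (o(H) = -⅓*2 = -⅔)
√(√(-8002 + O(o(q))) - 25399) = √(√(-8002 + 101) - 25399) = √(√(-7901) - 25399) = √(I*√7901 - 25399) = √(-25399 + I*√7901)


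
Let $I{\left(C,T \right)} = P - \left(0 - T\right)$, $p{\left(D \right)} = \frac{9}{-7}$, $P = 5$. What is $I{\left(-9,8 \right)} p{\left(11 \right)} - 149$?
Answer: $- \frac{1160}{7} \approx -165.71$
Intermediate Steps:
$p{\left(D \right)} = - \frac{9}{7}$ ($p{\left(D \right)} = 9 \left(- \frac{1}{7}\right) = - \frac{9}{7}$)
$I{\left(C,T \right)} = 5 + T$ ($I{\left(C,T \right)} = 5 - \left(0 - T\right) = 5 - - T = 5 + T$)
$I{\left(-9,8 \right)} p{\left(11 \right)} - 149 = \left(5 + 8\right) \left(- \frac{9}{7}\right) - 149 = 13 \left(- \frac{9}{7}\right) - 149 = - \frac{117}{7} - 149 = - \frac{1160}{7}$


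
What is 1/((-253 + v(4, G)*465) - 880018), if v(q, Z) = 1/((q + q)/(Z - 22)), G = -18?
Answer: -1/882596 ≈ -1.1330e-6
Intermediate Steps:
v(q, Z) = (-22 + Z)/(2*q) (v(q, Z) = 1/((2*q)/(-22 + Z)) = 1/(2*q/(-22 + Z)) = (-22 + Z)/(2*q))
1/((-253 + v(4, G)*465) - 880018) = 1/((-253 + ((½)*(-22 - 18)/4)*465) - 880018) = 1/((-253 + ((½)*(¼)*(-40))*465) - 880018) = 1/((-253 - 5*465) - 880018) = 1/((-253 - 2325) - 880018) = 1/(-2578 - 880018) = 1/(-882596) = -1/882596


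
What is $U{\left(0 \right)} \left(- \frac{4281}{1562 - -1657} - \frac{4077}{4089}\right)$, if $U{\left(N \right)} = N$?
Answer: $0$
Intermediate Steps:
$U{\left(0 \right)} \left(- \frac{4281}{1562 - -1657} - \frac{4077}{4089}\right) = 0 \left(- \frac{4281}{1562 - -1657} - \frac{4077}{4089}\right) = 0 \left(- \frac{4281}{1562 + 1657} - \frac{1359}{1363}\right) = 0 \left(- \frac{4281}{3219} - \frac{1359}{1363}\right) = 0 \left(\left(-4281\right) \frac{1}{3219} - \frac{1359}{1363}\right) = 0 \left(- \frac{1427}{1073} - \frac{1359}{1363}\right) = 0 \left(- \frac{117352}{50431}\right) = 0$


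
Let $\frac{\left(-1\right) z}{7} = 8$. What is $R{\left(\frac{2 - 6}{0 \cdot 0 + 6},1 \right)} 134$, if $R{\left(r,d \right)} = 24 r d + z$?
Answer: $-9648$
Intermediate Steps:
$z = -56$ ($z = \left(-7\right) 8 = -56$)
$R{\left(r,d \right)} = -56 + 24 d r$ ($R{\left(r,d \right)} = 24 r d - 56 = 24 d r - 56 = -56 + 24 d r$)
$R{\left(\frac{2 - 6}{0 \cdot 0 + 6},1 \right)} 134 = \left(-56 + 24 \cdot 1 \frac{2 - 6}{0 \cdot 0 + 6}\right) 134 = \left(-56 + 24 \cdot 1 \left(- \frac{4}{0 + 6}\right)\right) 134 = \left(-56 + 24 \cdot 1 \left(- \frac{4}{6}\right)\right) 134 = \left(-56 + 24 \cdot 1 \left(\left(-4\right) \frac{1}{6}\right)\right) 134 = \left(-56 + 24 \cdot 1 \left(- \frac{2}{3}\right)\right) 134 = \left(-56 - 16\right) 134 = \left(-72\right) 134 = -9648$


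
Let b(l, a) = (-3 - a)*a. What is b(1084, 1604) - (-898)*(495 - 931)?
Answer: -2969156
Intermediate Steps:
b(l, a) = a*(-3 - a)
b(1084, 1604) - (-898)*(495 - 931) = -1*1604*(3 + 1604) - (-898)*(495 - 931) = -1*1604*1607 - (-898)*(-436) = -2577628 - 1*391528 = -2577628 - 391528 = -2969156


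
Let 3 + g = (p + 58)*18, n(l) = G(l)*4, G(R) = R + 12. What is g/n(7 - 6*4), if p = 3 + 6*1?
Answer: -1203/20 ≈ -60.150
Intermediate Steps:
G(R) = 12 + R
p = 9 (p = 3 + 6 = 9)
n(l) = 48 + 4*l (n(l) = (12 + l)*4 = 48 + 4*l)
g = 1203 (g = -3 + (9 + 58)*18 = -3 + 67*18 = -3 + 1206 = 1203)
g/n(7 - 6*4) = 1203/(48 + 4*(7 - 6*4)) = 1203/(48 + 4*(7 - 24)) = 1203/(48 + 4*(-17)) = 1203/(48 - 68) = 1203/(-20) = 1203*(-1/20) = -1203/20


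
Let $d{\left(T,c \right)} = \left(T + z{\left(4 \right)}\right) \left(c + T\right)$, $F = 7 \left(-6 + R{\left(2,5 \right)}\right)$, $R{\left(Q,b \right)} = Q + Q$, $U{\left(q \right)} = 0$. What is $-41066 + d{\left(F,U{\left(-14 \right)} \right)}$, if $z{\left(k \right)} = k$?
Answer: $-40926$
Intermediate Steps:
$R{\left(Q,b \right)} = 2 Q$
$F = -14$ ($F = 7 \left(-6 + 2 \cdot 2\right) = 7 \left(-6 + 4\right) = 7 \left(-2\right) = -14$)
$d{\left(T,c \right)} = \left(4 + T\right) \left(T + c\right)$ ($d{\left(T,c \right)} = \left(T + 4\right) \left(c + T\right) = \left(4 + T\right) \left(T + c\right)$)
$-41066 + d{\left(F,U{\left(-14 \right)} \right)} = -41066 + \left(\left(-14\right)^{2} + 4 \left(-14\right) + 4 \cdot 0 - 0\right) = -41066 + \left(196 - 56 + 0 + 0\right) = -41066 + 140 = -40926$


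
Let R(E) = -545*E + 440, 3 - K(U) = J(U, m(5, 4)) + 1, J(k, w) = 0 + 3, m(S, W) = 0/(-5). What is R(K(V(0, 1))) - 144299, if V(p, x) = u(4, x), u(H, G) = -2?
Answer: -143314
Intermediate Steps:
m(S, W) = 0 (m(S, W) = 0*(-1/5) = 0)
J(k, w) = 3
V(p, x) = -2
K(U) = -1 (K(U) = 3 - (3 + 1) = 3 - 1*4 = 3 - 4 = -1)
R(E) = 440 - 545*E
R(K(V(0, 1))) - 144299 = (440 - 545*(-1)) - 144299 = (440 + 545) - 144299 = 985 - 144299 = -143314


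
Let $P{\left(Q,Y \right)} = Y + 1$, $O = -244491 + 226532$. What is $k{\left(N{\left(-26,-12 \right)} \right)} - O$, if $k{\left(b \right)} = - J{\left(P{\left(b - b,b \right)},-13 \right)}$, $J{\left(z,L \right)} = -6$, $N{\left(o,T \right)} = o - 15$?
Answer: $17965$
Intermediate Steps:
$N{\left(o,T \right)} = -15 + o$
$O = -17959$
$P{\left(Q,Y \right)} = 1 + Y$
$k{\left(b \right)} = 6$ ($k{\left(b \right)} = \left(-1\right) \left(-6\right) = 6$)
$k{\left(N{\left(-26,-12 \right)} \right)} - O = 6 - -17959 = 6 + 17959 = 17965$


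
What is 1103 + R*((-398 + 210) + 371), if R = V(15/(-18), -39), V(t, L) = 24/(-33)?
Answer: 10669/11 ≈ 969.91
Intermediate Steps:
V(t, L) = -8/11 (V(t, L) = 24*(-1/33) = -8/11)
R = -8/11 ≈ -0.72727
1103 + R*((-398 + 210) + 371) = 1103 - 8*((-398 + 210) + 371)/11 = 1103 - 8*(-188 + 371)/11 = 1103 - 8/11*183 = 1103 - 1464/11 = 10669/11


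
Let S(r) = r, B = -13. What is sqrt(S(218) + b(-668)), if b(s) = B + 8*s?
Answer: 3*I*sqrt(571) ≈ 71.687*I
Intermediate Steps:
b(s) = -13 + 8*s
sqrt(S(218) + b(-668)) = sqrt(218 + (-13 + 8*(-668))) = sqrt(218 + (-13 - 5344)) = sqrt(218 - 5357) = sqrt(-5139) = 3*I*sqrt(571)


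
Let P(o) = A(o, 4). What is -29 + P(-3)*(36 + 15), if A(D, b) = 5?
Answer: 226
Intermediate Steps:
P(o) = 5
-29 + P(-3)*(36 + 15) = -29 + 5*(36 + 15) = -29 + 5*51 = -29 + 255 = 226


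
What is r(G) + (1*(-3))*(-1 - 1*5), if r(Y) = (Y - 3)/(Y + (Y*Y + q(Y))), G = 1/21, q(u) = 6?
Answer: 23361/1334 ≈ 17.512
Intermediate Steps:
G = 1/21 ≈ 0.047619
r(Y) = (-3 + Y)/(6 + Y + Y²) (r(Y) = (Y - 3)/(Y + (Y*Y + 6)) = (-3 + Y)/(Y + (Y² + 6)) = (-3 + Y)/(Y + (6 + Y²)) = (-3 + Y)/(6 + Y + Y²))
r(G) + (1*(-3))*(-1 - 1*5) = (-3 + 1/21)/(6 + 1/21 + (1/21)²) + (1*(-3))*(-1 - 1*5) = -62/21/(6 + 1/21 + 1/441) - 3*(-1 - 5) = -62/21/(2668/441) - 3*(-6) = (441/2668)*(-62/21) + 18 = -651/1334 + 18 = 23361/1334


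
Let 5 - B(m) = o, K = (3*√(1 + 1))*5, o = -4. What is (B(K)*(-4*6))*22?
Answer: -4752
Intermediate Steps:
K = 15*√2 (K = (3*√2)*5 = 15*√2 ≈ 21.213)
B(m) = 9 (B(m) = 5 - 1*(-4) = 5 + 4 = 9)
(B(K)*(-4*6))*22 = (9*(-4*6))*22 = (9*(-24))*22 = -216*22 = -4752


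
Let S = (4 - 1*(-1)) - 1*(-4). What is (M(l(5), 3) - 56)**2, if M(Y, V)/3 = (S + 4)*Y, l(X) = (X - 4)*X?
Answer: 19321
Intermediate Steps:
l(X) = X*(-4 + X) (l(X) = (-4 + X)*X = X*(-4 + X))
S = 9 (S = (4 + 1) + 4 = 5 + 4 = 9)
M(Y, V) = 39*Y (M(Y, V) = 3*((9 + 4)*Y) = 3*(13*Y) = 39*Y)
(M(l(5), 3) - 56)**2 = (39*(5*(-4 + 5)) - 56)**2 = (39*(5*1) - 56)**2 = (39*5 - 56)**2 = (195 - 56)**2 = 139**2 = 19321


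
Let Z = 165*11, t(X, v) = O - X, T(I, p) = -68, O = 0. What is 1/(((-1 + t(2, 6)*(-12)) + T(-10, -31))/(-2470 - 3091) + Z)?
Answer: 5561/10093260 ≈ 0.00055096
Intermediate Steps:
t(X, v) = -X (t(X, v) = 0 - X = -X)
Z = 1815
1/(((-1 + t(2, 6)*(-12)) + T(-10, -31))/(-2470 - 3091) + Z) = 1/(((-1 - 1*2*(-12)) - 68)/(-2470 - 3091) + 1815) = 1/(((-1 - 2*(-12)) - 68)/(-5561) + 1815) = 1/(((-1 + 24) - 68)*(-1/5561) + 1815) = 1/((23 - 68)*(-1/5561) + 1815) = 1/(-45*(-1/5561) + 1815) = 1/(45/5561 + 1815) = 1/(10093260/5561) = 5561/10093260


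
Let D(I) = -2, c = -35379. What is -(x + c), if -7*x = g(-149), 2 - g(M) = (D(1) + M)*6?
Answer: 248561/7 ≈ 35509.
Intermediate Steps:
g(M) = 14 - 6*M (g(M) = 2 - (-2 + M)*6 = 2 - (-12 + 6*M) = 2 + (12 - 6*M) = 14 - 6*M)
x = -908/7 (x = -(14 - 6*(-149))/7 = -(14 + 894)/7 = -1/7*908 = -908/7 ≈ -129.71)
-(x + c) = -(-908/7 - 35379) = -1*(-248561/7) = 248561/7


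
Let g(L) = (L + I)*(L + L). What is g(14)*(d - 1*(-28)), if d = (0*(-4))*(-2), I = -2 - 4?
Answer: 6272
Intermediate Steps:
I = -6
d = 0 (d = 0*(-2) = 0)
g(L) = 2*L*(-6 + L) (g(L) = (L - 6)*(L + L) = (-6 + L)*(2*L) = 2*L*(-6 + L))
g(14)*(d - 1*(-28)) = (2*14*(-6 + 14))*(0 - 1*(-28)) = (2*14*8)*(0 + 28) = 224*28 = 6272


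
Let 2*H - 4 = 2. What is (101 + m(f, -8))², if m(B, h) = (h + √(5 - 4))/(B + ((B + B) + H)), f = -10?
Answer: 7474756/729 ≈ 10253.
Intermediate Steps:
H = 3 (H = 2 + (½)*2 = 2 + 1 = 3)
m(B, h) = (1 + h)/(3 + 3*B) (m(B, h) = (h + √(5 - 4))/(B + ((B + B) + 3)) = (h + √1)/(B + (2*B + 3)) = (h + 1)/(B + (3 + 2*B)) = (1 + h)/(3 + 3*B))
(101 + m(f, -8))² = (101 + (1 - 8)/(3*(1 - 10)))² = (101 + (⅓)*(-7)/(-9))² = (101 + (⅓)*(-⅑)*(-7))² = (101 + 7/27)² = (2734/27)² = 7474756/729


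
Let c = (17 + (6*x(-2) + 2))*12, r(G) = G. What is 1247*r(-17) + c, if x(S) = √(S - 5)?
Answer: -20971 + 72*I*√7 ≈ -20971.0 + 190.49*I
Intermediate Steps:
x(S) = √(-5 + S)
c = 228 + 72*I*√7 (c = (17 + (6*√(-5 - 2) + 2))*12 = (17 + (6*√(-7) + 2))*12 = (17 + (6*(I*√7) + 2))*12 = (17 + (6*I*√7 + 2))*12 = (17 + (2 + 6*I*√7))*12 = (19 + 6*I*√7)*12 = 228 + 72*I*√7 ≈ 228.0 + 190.49*I)
1247*r(-17) + c = 1247*(-17) + (228 + 72*I*√7) = -21199 + (228 + 72*I*√7) = -20971 + 72*I*√7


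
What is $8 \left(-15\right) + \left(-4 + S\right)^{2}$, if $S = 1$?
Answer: $-111$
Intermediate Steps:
$8 \left(-15\right) + \left(-4 + S\right)^{2} = 8 \left(-15\right) + \left(-4 + 1\right)^{2} = -120 + \left(-3\right)^{2} = -120 + 9 = -111$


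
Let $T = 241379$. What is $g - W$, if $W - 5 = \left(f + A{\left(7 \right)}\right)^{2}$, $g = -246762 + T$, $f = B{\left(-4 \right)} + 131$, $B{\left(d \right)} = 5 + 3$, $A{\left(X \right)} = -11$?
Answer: $-21772$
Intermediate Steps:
$B{\left(d \right)} = 8$
$f = 139$ ($f = 8 + 131 = 139$)
$g = -5383$ ($g = -246762 + 241379 = -5383$)
$W = 16389$ ($W = 5 + \left(139 - 11\right)^{2} = 5 + 128^{2} = 5 + 16384 = 16389$)
$g - W = -5383 - 16389 = -21772$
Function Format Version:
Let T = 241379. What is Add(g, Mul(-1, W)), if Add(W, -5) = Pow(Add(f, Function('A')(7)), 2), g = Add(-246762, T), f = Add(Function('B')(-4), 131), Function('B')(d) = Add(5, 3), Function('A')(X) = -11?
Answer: -21772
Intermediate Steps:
Function('B')(d) = 8
f = 139 (f = Add(8, 131) = 139)
g = -5383 (g = Add(-246762, 241379) = -5383)
W = 16389 (W = Add(5, Pow(Add(139, -11), 2)) = Add(5, Pow(128, 2)) = Add(5, 16384) = 16389)
Add(g, Mul(-1, W)) = Add(-5383, Mul(-1, 16389)) = Add(-5383, -16389) = -21772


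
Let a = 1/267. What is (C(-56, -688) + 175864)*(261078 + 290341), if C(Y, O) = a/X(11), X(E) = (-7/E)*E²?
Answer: 181245809598775/1869 ≈ 9.6975e+10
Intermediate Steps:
a = 1/267 ≈ 0.0037453
X(E) = -7*E
C(Y, O) = -1/20559 (C(Y, O) = 1/(267*((-7*11))) = (1/267)/(-77) = (1/267)*(-1/77) = -1/20559)
(C(-56, -688) + 175864)*(261078 + 290341) = (-1/20559 + 175864)*(261078 + 290341) = (3615587975/20559)*551419 = 181245809598775/1869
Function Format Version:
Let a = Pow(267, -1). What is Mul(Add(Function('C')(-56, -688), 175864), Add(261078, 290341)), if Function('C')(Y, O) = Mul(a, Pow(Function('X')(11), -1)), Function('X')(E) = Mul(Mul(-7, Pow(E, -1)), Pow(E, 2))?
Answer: Rational(181245809598775, 1869) ≈ 9.6975e+10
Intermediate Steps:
a = Rational(1, 267) ≈ 0.0037453
Function('X')(E) = Mul(-7, E)
Function('C')(Y, O) = Rational(-1, 20559) (Function('C')(Y, O) = Mul(Rational(1, 267), Pow(Mul(-7, 11), -1)) = Mul(Rational(1, 267), Pow(-77, -1)) = Mul(Rational(1, 267), Rational(-1, 77)) = Rational(-1, 20559))
Mul(Add(Function('C')(-56, -688), 175864), Add(261078, 290341)) = Mul(Add(Rational(-1, 20559), 175864), Add(261078, 290341)) = Mul(Rational(3615587975, 20559), 551419) = Rational(181245809598775, 1869)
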